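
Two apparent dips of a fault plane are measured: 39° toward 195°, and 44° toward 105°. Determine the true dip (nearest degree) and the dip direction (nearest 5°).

The two traces are lines in the plane: v₁ = (sin 195°·cos 39°, cos 195°·cos 39°, −sin 39°), v₂ = (sin 105°·cos 44°, cos 105°·cos 44°, −sin 44°).
The plane normal is n = v₁ × v₂ ∝ (0.404, -0.577, 0.559).
Dip δ = arctan(|n_h|/n_z) = arctan(0.705/0.559) = 51.6°.
Dip direction = atan2(0.404, -0.577) = 145° (azimuth of n's horizontal projection).

true dip 52°, dip direction 145°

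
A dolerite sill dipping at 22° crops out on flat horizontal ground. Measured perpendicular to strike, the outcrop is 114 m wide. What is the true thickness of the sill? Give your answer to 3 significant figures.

42.7 m

True thickness t = w · sin(dip) = 114 × sin 22°
t = 114 × 0.3746 = 42.705 m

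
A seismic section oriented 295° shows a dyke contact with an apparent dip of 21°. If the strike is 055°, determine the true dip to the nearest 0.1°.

23.9°

The section is 60° from the strike.
tan δ = tan α / sin β = tan 21° / sin 60° = 0.3839 / 0.8660 = 0.4432
δ = arctan(0.4432) = 23.91°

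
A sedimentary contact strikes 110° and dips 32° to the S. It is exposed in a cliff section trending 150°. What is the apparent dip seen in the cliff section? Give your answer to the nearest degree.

The strike is 110° and the section trends 150°; the acute angle between them is β = 40°.
tan(apparent dip) = tan 32° · sin 40° = 0.4017
α = arctan(0.4017) = 21.88°

22°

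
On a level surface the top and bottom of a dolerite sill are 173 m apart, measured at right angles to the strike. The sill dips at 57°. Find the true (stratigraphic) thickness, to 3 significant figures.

True thickness t = w · sin(dip) = 173 × sin 57°
t = 173 × 0.8387 = 145.090 m

145 m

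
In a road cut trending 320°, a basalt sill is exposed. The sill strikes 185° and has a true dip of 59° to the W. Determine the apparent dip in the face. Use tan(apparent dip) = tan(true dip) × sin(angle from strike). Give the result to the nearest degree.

Angle between strike (185°) and section (320°): β = 45°.
tan α = tan 59° × sin 45° = 1.6643 × 0.7071 = 1.1768
α = arctan(1.1768) = 49.64°

50°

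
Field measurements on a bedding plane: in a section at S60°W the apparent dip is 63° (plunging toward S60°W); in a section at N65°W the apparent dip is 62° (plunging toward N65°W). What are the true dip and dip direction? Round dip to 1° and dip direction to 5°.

true dip 65°, dip direction 265°

Represent each trace as a vector plunging at its apparent dip toward its trend (east-north-up frame): v₁ = (-0.393, -0.227, -0.891), v₂ = (-0.425, 0.198, -0.883).
Cross product v₁ × v₂ gives the pole to the plane: n ∝ (-0.377, -0.032, 0.175).
tan δ = √(n_x²+n_y²)/n_z = 0.379/0.175, so δ = 65.2°.
Dip direction = atan2(-0.377, -0.032) = 265° (azimuth of n's horizontal projection).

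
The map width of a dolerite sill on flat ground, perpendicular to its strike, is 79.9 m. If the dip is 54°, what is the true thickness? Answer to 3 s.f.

True thickness t = w · sin(dip) = 79.9 × sin 54°
t = 79.9 × 0.8090 = 64.640 m

64.6 m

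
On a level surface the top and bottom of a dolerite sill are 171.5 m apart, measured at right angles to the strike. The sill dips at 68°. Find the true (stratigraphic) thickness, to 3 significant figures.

159 m

True thickness t = w · sin(dip) = 171.5 × sin 68°
t = 171.5 × 0.9272 = 159.012 m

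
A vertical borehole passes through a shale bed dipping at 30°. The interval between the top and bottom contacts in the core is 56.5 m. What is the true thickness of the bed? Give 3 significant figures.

True thickness t = h · cos(dip) = 56.5 × cos 30°
t = 56.5 × 0.8660 = 48.930 m

48.9 m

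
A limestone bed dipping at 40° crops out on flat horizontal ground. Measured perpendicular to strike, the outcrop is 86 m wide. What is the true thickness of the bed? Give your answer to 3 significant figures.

55.3 m

True thickness t = w · sin(dip) = 86 × sin 40°
t = 86 × 0.6428 = 55.280 m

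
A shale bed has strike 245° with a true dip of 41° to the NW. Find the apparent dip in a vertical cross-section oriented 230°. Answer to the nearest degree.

The section lies 15° from the strike.
tan(apparent dip) = tan 41° · sin 15° = 0.2250
apparent dip = arctan 0.2250 = 12.68°

13°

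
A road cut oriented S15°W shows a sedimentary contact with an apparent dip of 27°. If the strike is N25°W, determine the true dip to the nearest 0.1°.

38.4°

The section is 40° from the strike.
tan(true dip) = tan 27° / sin 40° = 0.7927
δ = arctan(0.7927) = 38.40°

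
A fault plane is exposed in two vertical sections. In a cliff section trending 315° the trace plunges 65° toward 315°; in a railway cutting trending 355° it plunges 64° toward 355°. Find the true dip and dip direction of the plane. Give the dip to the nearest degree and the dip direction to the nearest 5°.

true dip 66°, dip direction 330°

Each apparent-dip line lies in the plane. As unit vectors (x east, y north, z up), v₁ plunges 65°→315° and v₂ plunges 64°→355°.
The plane normal is n = v₁ × v₂ ∝ (-0.127, 0.234, 0.119).
Dip δ = arctan(|n_h|/n_z) = arctan(0.266/0.119) = 65.9°.
Dip direction = atan2(-0.127, 0.234) = 331° (azimuth of n's horizontal projection).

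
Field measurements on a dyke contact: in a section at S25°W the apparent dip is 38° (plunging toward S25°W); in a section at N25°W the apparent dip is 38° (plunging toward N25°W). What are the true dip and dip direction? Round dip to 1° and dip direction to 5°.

true dip 62°, dip direction 270°

Represent each trace as a vector plunging at its apparent dip toward its trend (east-north-up frame): v₁ = (-0.333, -0.714, -0.616), v₂ = (-0.333, 0.714, -0.616).
Cross product v₁ × v₂ gives the pole to the plane: n ∝ (-0.879, 0.000, 0.476).
Dip δ = arctan(|n_h|/n_z) = arctan(0.879/0.476) = 61.6°.
Dip direction = atan2(-0.879, 0.000) = 270° (azimuth of n's horizontal projection).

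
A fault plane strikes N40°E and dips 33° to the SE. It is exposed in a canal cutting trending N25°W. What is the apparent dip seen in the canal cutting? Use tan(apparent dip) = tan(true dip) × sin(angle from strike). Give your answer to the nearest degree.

30°

The strike is N40°E and the section trends N25°W; the acute angle between them is β = 65°.
tan α = tan 33° × sin 65° = 0.6494 × 0.9063 = 0.5886
α = arctan(0.5886) = 30.48°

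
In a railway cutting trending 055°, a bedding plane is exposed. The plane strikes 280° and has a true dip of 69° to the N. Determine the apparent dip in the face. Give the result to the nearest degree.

62°

The section lies 45° from the strike.
tan(apparent dip) = tan 69° · sin 45° = 1.8421
α = arctan(1.8421) = 61.50°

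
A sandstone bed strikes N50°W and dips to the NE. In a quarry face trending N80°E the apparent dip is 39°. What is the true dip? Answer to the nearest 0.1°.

The section is 50° from the strike.
tan δ = tan α / sin β = tan 39° / sin 50° = 0.8098 / 0.7660 = 1.0571
true dip = arctan 1.0571 = 46.59°

46.6°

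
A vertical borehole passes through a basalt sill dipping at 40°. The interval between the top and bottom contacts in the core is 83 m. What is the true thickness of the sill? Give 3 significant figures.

True thickness t = h · cos(dip) = 83 × cos 40°
t = 83 × 0.7660 = 63.582 m

63.6 m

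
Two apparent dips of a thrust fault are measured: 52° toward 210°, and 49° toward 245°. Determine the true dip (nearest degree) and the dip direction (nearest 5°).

true dip 52°, dip direction 220°

Each apparent-dip line lies in the plane. As unit vectors (x east, y north, z up), v₁ plunges 52°→210° and v₂ plunges 49°→245°.
n = v₁ × v₂ = (-0.184, -0.236, 0.232) (taken with n_z > 0).
tan δ = √(n_x²+n_y²)/n_z = 0.299/0.232, so δ = 52.3°.
The horizontal component of n points toward azimuth atan2(n_x, n_y) = 218°, the dip direction.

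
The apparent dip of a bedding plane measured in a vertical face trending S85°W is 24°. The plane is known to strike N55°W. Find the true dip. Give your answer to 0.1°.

The section is 40° from the strike.
tan(true dip) = tan 24° / sin 40° = 0.6927
true dip = arctan 0.6927 = 34.71°

34.7°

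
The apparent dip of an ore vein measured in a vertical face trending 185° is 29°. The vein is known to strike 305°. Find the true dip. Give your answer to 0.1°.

32.6°

The section is 60° from the strike.
tan δ = tan α / sin β = tan 29° / sin 60° = 0.5543 / 0.8660 = 0.6401
true dip = arctan 0.6401 = 32.62°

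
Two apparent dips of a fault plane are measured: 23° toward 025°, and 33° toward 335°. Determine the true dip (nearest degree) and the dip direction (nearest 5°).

true dip 33°, dip direction 335°

Each apparent-dip line lies in the plane. As unit vectors (x east, y north, z up), v₁ plunges 23°→025° and v₂ plunges 33°→335°.
Cross product v₁ × v₂ gives the pole to the plane: n ∝ (-0.157, 0.350, 0.591).
tan δ = √(n_x²+n_y²)/n_z = 0.384/0.591, so δ = 33.0°.
Dip direction = atan2(-0.157, 0.350) = 336° (azimuth of n's horizontal projection).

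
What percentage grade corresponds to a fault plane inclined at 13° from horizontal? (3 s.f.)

23.1%

grade % = 100 × tan 13° = 100 × 0.2309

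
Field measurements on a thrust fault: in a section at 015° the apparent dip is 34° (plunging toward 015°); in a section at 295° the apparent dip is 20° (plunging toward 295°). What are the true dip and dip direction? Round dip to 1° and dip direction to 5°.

true dip 36°, dip direction 355°

Represent each trace as a vector plunging at its apparent dip toward its trend (east-north-up frame): v₁ = (0.215, 0.801, -0.559), v₂ = (-0.852, 0.397, -0.342).
Cross product v₁ × v₂ gives the pole to the plane: n ∝ (-0.052, 0.550, 0.767).
True dip = arccos(n_z / |n|) = arccos(0.8117) = 35.7°.
The horizontal component of n points toward azimuth atan2(n_x, n_y) = 355°, the dip direction.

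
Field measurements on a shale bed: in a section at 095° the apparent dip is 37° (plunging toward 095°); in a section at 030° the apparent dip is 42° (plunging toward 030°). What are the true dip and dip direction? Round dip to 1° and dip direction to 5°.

Represent each trace as a vector plunging at its apparent dip toward its trend (east-north-up frame): v₁ = (0.796, -0.070, -0.602), v₂ = (0.372, 0.644, -0.669).
The plane normal is n = v₁ × v₂ ∝ (0.434, 0.309, 0.538).
Dip δ = arctan(|n_h|/n_z) = arctan(0.533/0.538) = 44.7°.
Dip direction = azimuth of (n_x, n_y) = atan2(0.434, 0.309) = 55°.

true dip 45°, dip direction 055°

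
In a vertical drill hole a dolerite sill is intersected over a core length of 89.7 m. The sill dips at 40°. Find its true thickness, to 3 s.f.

68.7 m

True thickness t = h · cos(dip) = 89.7 × cos 40°
t = 89.7 × 0.7660 = 68.714 m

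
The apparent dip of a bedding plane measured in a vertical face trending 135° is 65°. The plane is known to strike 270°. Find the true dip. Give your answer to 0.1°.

71.8°

β = acute angle between strike 270° and section 135° = 45°.
tan δ = tan α / sin β = tan 65° / sin 45° = 2.1445 / 0.7071 = 3.0328
δ = arctan(3.0328) = 71.75°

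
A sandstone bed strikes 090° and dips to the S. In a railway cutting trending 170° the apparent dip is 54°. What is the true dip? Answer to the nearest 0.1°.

The section is 80° from the strike.
tan(true dip) = tan 54° / sin 80° = 1.3976
δ = arctan(1.3976) = 54.42°

54.4°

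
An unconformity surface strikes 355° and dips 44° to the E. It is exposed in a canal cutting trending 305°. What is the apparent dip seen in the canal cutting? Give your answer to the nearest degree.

Angle between strike (355°) and section (305°): β = 50°.
tan(apparent dip) = tan 44° · sin 50° = 0.7398
α = arctan(0.7398) = 36.49°

36°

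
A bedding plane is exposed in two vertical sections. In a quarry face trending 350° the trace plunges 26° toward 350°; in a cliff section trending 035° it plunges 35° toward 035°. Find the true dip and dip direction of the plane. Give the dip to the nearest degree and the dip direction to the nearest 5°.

The two traces are lines in the plane: v₁ = (sin 350°·cos 26°, cos 350°·cos 26°, −sin 26°), v₂ = (sin 35°·cos 35°, cos 35°·cos 35°, −sin 35°).
The plane normal is n = v₁ × v₂ ∝ (0.214, 0.295, 0.521).
True dip = arccos(n_z / |n|) = arccos(0.8191) = 35.0°.
Dip direction = azimuth of (n_x, n_y) = atan2(0.214, 0.295) = 36°.

true dip 35°, dip direction 035°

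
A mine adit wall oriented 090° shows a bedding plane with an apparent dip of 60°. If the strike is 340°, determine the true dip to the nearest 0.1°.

β = acute angle between strike 340° and section 090° = 70°.
tan(true dip) = tan 60° / sin 70° = 1.8432
δ = arctan(1.8432) = 61.52°

61.5°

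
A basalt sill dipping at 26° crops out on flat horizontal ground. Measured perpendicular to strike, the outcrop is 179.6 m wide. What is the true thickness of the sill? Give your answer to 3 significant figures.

True thickness t = w · sin(dip) = 179.6 × sin 26°
t = 179.6 × 0.4384 = 78.731 m

78.7 m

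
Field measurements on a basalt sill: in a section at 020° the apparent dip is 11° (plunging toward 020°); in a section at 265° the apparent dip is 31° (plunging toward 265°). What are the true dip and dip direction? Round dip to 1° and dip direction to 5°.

Represent each trace as a vector plunging at its apparent dip toward its trend (east-north-up frame): v₁ = (0.336, 0.922, -0.191), v₂ = (-0.854, -0.075, -0.515).
Cross product v₁ × v₂ gives the pole to the plane: n ∝ (-0.489, 0.336, 0.763).
tan δ = √(n_x²+n_y²)/n_z = 0.594/0.763, so δ = 37.9°.
Dip direction = azimuth of (n_x, n_y) = atan2(-0.489, 0.336) = 304°.

true dip 38°, dip direction 305°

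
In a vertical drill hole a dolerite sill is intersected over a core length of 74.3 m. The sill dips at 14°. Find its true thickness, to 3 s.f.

72.1 m

True thickness t = h · cos(dip) = 74.3 × cos 14°
t = 74.3 × 0.9703 = 72.093 m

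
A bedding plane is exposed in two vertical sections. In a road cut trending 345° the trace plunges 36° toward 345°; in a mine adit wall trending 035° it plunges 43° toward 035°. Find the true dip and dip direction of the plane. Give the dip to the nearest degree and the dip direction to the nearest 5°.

The two traces are lines in the plane: v₁ = (sin 345°·cos 36°, cos 345°·cos 36°, −sin 36°), v₂ = (sin 35°·cos 43°, cos 35°·cos 43°, −sin 43°).
The plane normal is n = v₁ × v₂ ∝ (0.181, 0.389, 0.453).
Dip δ = arctan(|n_h|/n_z) = arctan(0.429/0.453) = 43.4°.
The horizontal component of n points toward azimuth atan2(n_x, n_y) = 25°, the dip direction.

true dip 43°, dip direction 025°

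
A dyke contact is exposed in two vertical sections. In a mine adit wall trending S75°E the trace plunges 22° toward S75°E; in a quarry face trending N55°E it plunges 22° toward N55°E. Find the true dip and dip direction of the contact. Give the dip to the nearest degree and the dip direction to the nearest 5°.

true dip 24°, dip direction 080°

The two traces are lines in the plane: v₁ = (sin 105°·cos 22°, cos 105°·cos 22°, −sin 22°), v₂ = (sin 55°·cos 22°, cos 55°·cos 22°, −sin 22°).
The plane normal is n = v₁ × v₂ ∝ (0.289, 0.051, 0.659).
tan δ = √(n_x²+n_y²)/n_z = 0.294/0.659, so δ = 24.0°.
Dip direction = azimuth of (n_x, n_y) = atan2(0.289, 0.051) = 80°.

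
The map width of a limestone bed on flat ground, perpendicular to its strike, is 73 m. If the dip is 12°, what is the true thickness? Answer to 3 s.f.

15.2 m

True thickness t = w · sin(dip) = 73 × sin 12°
t = 73 × 0.2079 = 15.178 m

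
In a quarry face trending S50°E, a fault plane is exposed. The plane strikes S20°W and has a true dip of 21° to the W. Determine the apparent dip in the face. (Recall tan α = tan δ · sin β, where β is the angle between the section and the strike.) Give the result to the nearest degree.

20°

Angle between strike (S20°W) and section (S50°E): β = 70°.
tan α = tan 21° × sin 70° = 0.3839 × 0.9397 = 0.3607
apparent dip = arctan 0.3607 = 19.84°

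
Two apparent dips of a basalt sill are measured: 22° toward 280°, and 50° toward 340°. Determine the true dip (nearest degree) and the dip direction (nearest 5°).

true dip 50°, dip direction 350°

The two traces are lines in the plane: v₁ = (sin 280°·cos 22°, cos 280°·cos 22°, −sin 22°), v₂ = (sin 340°·cos 50°, cos 340°·cos 50°, −sin 50°).
Cross product v₁ × v₂ gives the pole to the plane: n ∝ (-0.103, 0.617, 0.516).
tan δ = √(n_x²+n_y²)/n_z = 0.626/0.516, so δ = 50.5°.
The horizontal component of n points toward azimuth atan2(n_x, n_y) = 351°, the dip direction.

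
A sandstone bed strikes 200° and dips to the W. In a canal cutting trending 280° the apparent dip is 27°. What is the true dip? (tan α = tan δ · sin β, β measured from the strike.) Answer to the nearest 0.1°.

The section is 80° from the strike.
tan(true dip) = tan 27° / sin 80° = 0.5174
true dip = arctan 0.5174 = 27.36°

27.4°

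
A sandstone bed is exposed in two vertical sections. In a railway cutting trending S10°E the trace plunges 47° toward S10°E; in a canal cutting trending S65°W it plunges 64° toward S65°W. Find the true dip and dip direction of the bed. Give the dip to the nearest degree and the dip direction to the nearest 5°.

true dip 65°, dip direction 230°

The two traces are lines in the plane: v₁ = (sin 170°·cos 47°, cos 170°·cos 47°, −sin 47°), v₂ = (sin 245°·cos 64°, cos 245°·cos 64°, −sin 64°).
Cross product v₁ × v₂ gives the pole to the plane: n ∝ (-0.468, -0.397, 0.289).
Dip δ = arctan(|n_h|/n_z) = arctan(0.614/0.289) = 64.8°.
The horizontal component of n points toward azimuth atan2(n_x, n_y) = 230°, the dip direction.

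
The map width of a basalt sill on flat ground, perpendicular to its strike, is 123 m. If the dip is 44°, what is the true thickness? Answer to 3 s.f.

85.4 m

True thickness t = w · sin(dip) = 123 × sin 44°
t = 123 × 0.6947 = 85.443 m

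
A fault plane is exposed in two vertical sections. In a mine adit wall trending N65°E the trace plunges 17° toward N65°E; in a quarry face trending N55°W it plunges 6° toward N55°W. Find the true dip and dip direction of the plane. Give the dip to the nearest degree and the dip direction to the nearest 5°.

true dip 23°, dip direction 020°

Each apparent-dip line lies in the plane. As unit vectors (x east, y north, z up), v₁ plunges 17°→N65°E and v₂ plunges 6°→N55°W.
Cross product v₁ × v₂ gives the pole to the plane: n ∝ (0.125, 0.329, 0.824).
True dip = arccos(n_z / |n|) = arccos(0.9197) = 23.1°.
Dip direction = azimuth of (n_x, n_y) = atan2(0.125, 0.329) = 21°.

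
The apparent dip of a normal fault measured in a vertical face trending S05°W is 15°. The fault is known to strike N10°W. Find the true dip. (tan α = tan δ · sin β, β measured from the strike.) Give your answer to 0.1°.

46.0°

The section is 15° from the strike.
tan δ = tan α / sin β = tan 15° / sin 15° = 0.2679 / 0.2588 = 1.0353
δ = arctan(1.0353) = 45.99°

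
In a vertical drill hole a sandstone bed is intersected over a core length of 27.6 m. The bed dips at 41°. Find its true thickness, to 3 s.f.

True thickness t = h · cos(dip) = 27.6 × cos 41°
t = 27.6 × 0.7547 = 20.830 m

20.8 m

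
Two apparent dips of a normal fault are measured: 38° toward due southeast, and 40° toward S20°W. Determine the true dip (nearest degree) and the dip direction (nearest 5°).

true dip 44°, dip direction 170°

Each apparent-dip line lies in the plane. As unit vectors (x east, y north, z up), v₁ plunges 38°→due southeast and v₂ plunges 40°→S20°W.
Cross product v₁ × v₂ gives the pole to the plane: n ∝ (0.085, -0.519, 0.547).
True dip = arccos(n_z / |n|) = arccos(0.7206) = 43.9°.
The horizontal component of n points toward azimuth atan2(n_x, n_y) = 171°, the dip direction.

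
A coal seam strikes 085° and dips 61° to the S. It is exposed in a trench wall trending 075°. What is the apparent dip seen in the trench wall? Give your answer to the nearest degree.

Angle between strike (085°) and section (075°): β = 10°.
tan α = tan 61° × sin 10° = 1.8040 × 0.1736 = 0.3133
apparent dip = arctan 0.3133 = 17.39°

17°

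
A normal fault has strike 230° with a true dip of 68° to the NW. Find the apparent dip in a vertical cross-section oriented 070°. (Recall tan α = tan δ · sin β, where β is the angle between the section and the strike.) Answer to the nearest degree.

40°

The section lies 20° from the strike.
tan α = tan 68° × sin 20° = 2.4751 × 0.3420 = 0.8465
apparent dip = arctan 0.8465 = 40.25°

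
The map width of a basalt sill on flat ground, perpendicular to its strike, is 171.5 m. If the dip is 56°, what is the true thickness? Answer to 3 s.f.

142 m

True thickness t = w · sin(dip) = 171.5 × sin 56°
t = 171.5 × 0.8290 = 142.180 m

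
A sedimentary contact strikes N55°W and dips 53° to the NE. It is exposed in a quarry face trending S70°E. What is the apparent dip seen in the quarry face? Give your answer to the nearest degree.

19°

Angle between strike (N55°W) and section (S70°E): β = 15°.
tan(apparent dip) = tan 53° · sin 15° = 0.3435
apparent dip = arctan 0.3435 = 18.96°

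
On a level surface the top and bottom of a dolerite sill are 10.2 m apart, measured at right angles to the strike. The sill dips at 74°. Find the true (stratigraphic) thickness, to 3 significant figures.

True thickness t = w · sin(dip) = 10.2 × sin 74°
t = 10.2 × 0.9613 = 9.805 m

9.80 m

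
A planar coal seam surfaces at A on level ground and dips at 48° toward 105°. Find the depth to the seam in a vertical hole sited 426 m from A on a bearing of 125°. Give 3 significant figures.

445 m

The hole lies 20° from the dip direction, so the down-dip offset is 426 × cos 20° = 400.31 m.
Depth = down-dip offset × tan(dip) = 400.31 × tan 48° = 400.31 × 1.1106
Depth = 444.59 m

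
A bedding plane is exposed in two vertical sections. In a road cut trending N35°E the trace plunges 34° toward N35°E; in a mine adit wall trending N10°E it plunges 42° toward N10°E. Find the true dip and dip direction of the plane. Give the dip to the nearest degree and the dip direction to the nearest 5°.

true dip 44°, dip direction 350°

Represent each trace as a vector plunging at its apparent dip toward its trend (east-north-up frame): v₁ = (0.476, 0.679, -0.559), v₂ = (0.129, 0.732, -0.669).
Cross product v₁ × v₂ gives the pole to the plane: n ∝ (-0.045, 0.246, 0.260).
Dip δ = arctan(|n_h|/n_z) = arctan(0.250/0.260) = 43.9°.
Dip direction = azimuth of (n_x, n_y) = atan2(-0.045, 0.246) = 350°.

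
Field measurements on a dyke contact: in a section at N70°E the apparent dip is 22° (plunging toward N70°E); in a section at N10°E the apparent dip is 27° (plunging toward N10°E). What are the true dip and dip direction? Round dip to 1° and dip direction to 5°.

true dip 28°, dip direction 030°

Each apparent-dip line lies in the plane. As unit vectors (x east, y north, z up), v₁ plunges 22°→N70°E and v₂ plunges 27°→N10°E.
Cross product v₁ × v₂ gives the pole to the plane: n ∝ (0.185, 0.338, 0.715).
tan δ = √(n_x²+n_y²)/n_z = 0.385/0.715, so δ = 28.3°.
Dip direction = azimuth of (n_x, n_y) = atan2(0.185, 0.338) = 29°.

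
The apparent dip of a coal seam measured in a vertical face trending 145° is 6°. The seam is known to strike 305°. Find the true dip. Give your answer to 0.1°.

17.1°

β = acute angle between strike 305° and section 145° = 20°.
tan(true dip) = tan 6° / sin 20° = 0.3073
true dip = arctan 0.3073 = 17.08°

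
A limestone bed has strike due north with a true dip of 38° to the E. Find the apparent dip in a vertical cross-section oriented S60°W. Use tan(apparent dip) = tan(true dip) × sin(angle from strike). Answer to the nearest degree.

34°

Angle between strike (due north) and section (S60°W): β = 60°.
tan α = tan 38° × sin 60° = 0.7813 × 0.8660 = 0.6766
apparent dip = arctan 0.6766 = 34.08°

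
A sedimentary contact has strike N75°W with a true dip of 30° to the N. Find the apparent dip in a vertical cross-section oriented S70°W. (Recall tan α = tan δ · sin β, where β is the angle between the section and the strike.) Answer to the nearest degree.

The section lies 35° from the strike.
tan α = tan 30° × sin 35° = 0.5774 × 0.5736 = 0.3312
apparent dip = arctan 0.3312 = 18.32°

18°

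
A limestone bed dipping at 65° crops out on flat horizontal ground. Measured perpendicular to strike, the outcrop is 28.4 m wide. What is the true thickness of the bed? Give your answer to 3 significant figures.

25.7 m

True thickness t = w · sin(dip) = 28.4 × sin 65°
t = 28.4 × 0.9063 = 25.739 m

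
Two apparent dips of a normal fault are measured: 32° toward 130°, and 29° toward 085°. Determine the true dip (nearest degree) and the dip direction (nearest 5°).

true dip 33°, dip direction 115°

The two traces are lines in the plane: v₁ = (sin 130°·cos 32°, cos 130°·cos 32°, −sin 32°), v₂ = (sin 85°·cos 29°, cos 85°·cos 29°, −sin 29°).
n = v₁ × v₂ = (0.305, -0.147, 0.524) (taken with n_z > 0).
tan δ = √(n_x²+n_y²)/n_z = 0.338/0.524, so δ = 32.8°.
The horizontal component of n points toward azimuth atan2(n_x, n_y) = 116°, the dip direction.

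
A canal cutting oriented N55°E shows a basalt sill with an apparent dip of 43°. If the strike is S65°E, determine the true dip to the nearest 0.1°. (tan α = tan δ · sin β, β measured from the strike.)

47.1°

β = acute angle between strike S65°E and section N55°E = 60°.
tan(true dip) = tan 43° / sin 60° = 1.0768
δ = arctan(1.0768) = 47.12°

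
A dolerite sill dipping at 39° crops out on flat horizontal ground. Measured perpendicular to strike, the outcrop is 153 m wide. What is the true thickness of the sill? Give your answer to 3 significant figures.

96.3 m

True thickness t = w · sin(dip) = 153 × sin 39°
t = 153 × 0.6293 = 96.286 m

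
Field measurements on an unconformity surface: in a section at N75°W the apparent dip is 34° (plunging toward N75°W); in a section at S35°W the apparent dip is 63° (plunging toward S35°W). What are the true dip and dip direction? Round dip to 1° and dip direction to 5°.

true dip 63°, dip direction 215°

Represent each trace as a vector plunging at its apparent dip toward its trend (east-north-up frame): v₁ = (-0.801, 0.215, -0.559), v₂ = (-0.260, -0.372, -0.891).
n = v₁ × v₂ = (-0.399, -0.568, 0.354) (taken with n_z > 0).
tan δ = √(n_x²+n_y²)/n_z = 0.694/0.354, so δ = 63.0°.
The horizontal component of n points toward azimuth atan2(n_x, n_y) = 215°, the dip direction.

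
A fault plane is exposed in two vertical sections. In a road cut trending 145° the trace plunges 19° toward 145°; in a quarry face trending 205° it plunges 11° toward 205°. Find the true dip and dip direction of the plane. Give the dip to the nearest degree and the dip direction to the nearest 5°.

The two traces are lines in the plane: v₁ = (sin 145°·cos 19°, cos 145°·cos 19°, −sin 19°), v₂ = (sin 205°·cos 11°, cos 205°·cos 11°, −sin 11°).
The plane normal is n = v₁ × v₂ ∝ (0.142, -0.239, 0.804).
True dip = arccos(n_z / |n|) = arccos(0.9452) = 19.0°.
Dip direction = atan2(0.142, -0.239) = 149° (azimuth of n's horizontal projection).

true dip 19°, dip direction 150°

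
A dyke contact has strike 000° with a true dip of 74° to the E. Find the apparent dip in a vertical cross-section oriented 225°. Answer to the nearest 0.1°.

The strike is 000° and the section trends 225°; the acute angle between them is β = 45°.
tan(apparent dip) = tan 74° · sin 45° = 2.4660
apparent dip = arctan 2.4660 = 67.93°

67.9°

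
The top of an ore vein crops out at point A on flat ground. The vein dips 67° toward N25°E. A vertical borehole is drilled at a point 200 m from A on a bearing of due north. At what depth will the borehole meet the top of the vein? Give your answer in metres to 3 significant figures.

427 m

The hole lies 25° from the dip direction, so the down-dip offset is 200 × cos 25° = 181.26 m.
Depth = down-dip offset × tan(dip) = 181.26 × tan 67° = 181.26 × 2.3559
Depth = 427.03 m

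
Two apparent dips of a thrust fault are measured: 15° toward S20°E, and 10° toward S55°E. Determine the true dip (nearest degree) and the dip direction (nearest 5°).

Represent each trace as a vector plunging at its apparent dip toward its trend (east-north-up frame): v₁ = (0.330, -0.908, -0.259), v₂ = (0.807, -0.565, -0.174).
Cross product v₁ × v₂ gives the pole to the plane: n ∝ (0.011, -0.151, 0.546).
tan δ = √(n_x²+n_y²)/n_z = 0.152/0.546, so δ = 15.6°.
Dip direction = atan2(0.011, -0.151) = 176° (azimuth of n's horizontal projection).

true dip 16°, dip direction 175°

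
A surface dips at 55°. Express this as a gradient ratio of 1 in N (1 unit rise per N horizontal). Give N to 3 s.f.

1 : N means tan θ = 1/N, so N = 1/tan 55° = 1/1.4281

1 in 0.700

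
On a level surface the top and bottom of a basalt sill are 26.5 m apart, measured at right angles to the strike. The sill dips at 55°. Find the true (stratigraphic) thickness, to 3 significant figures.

21.7 m

True thickness t = w · sin(dip) = 26.5 × sin 55°
t = 26.5 × 0.8192 = 21.708 m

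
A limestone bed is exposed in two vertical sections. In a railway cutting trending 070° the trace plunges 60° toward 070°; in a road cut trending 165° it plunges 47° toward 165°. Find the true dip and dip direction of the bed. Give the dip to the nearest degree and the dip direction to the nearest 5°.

true dip 65°, dip direction 105°

Each apparent-dip line lies in the plane. As unit vectors (x east, y north, z up), v₁ plunges 60°→070° and v₂ plunges 47°→165°.
n = v₁ × v₂ = (0.696, -0.191, 0.340) (taken with n_z > 0).
True dip = arccos(n_z / |n|) = arccos(0.4261) = 64.8°.
The horizontal component of n points toward azimuth atan2(n_x, n_y) = 105°, the dip direction.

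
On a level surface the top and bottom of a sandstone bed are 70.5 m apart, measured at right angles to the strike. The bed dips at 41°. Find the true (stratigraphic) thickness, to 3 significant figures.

46.3 m

True thickness t = w · sin(dip) = 70.5 × sin 41°
t = 70.5 × 0.6561 = 46.252 m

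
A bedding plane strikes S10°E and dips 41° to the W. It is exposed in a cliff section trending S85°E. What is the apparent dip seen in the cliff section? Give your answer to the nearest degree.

40°

The section lies 75° from the strike.
tan(apparent dip) = tan 41° · sin 75° = 0.8397
apparent dip = arctan 0.8397 = 40.02°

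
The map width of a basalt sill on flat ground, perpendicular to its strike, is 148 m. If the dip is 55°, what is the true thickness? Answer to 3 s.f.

121 m

True thickness t = w · sin(dip) = 148 × sin 55°
t = 148 × 0.8192 = 121.235 m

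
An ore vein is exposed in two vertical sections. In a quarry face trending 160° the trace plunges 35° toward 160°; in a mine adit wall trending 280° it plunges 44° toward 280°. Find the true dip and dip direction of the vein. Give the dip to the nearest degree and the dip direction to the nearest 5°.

Each apparent-dip line lies in the plane. As unit vectors (x east, y north, z up), v₁ plunges 35°→160° and v₂ plunges 44°→280°.
n = v₁ × v₂ = (-0.606, -0.601, 0.510) (taken with n_z > 0).
Dip δ = arctan(|n_h|/n_z) = arctan(0.854/0.510) = 59.1°.
Dip direction = azimuth of (n_x, n_y) = atan2(-0.606, -0.601) = 225°.

true dip 59°, dip direction 225°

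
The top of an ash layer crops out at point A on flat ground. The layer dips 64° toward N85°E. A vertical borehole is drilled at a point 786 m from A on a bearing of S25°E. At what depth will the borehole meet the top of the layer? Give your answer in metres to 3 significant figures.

551 m

The hole lies 70° from the dip direction, so the down-dip offset is 786 × cos 70° = 268.83 m.
Depth = down-dip offset × tan(dip) = 268.83 × tan 64° = 268.83 × 2.0503
Depth = 551.18 m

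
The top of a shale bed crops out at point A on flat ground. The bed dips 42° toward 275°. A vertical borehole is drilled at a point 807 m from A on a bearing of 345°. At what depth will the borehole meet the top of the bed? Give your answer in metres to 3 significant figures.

249 m

The hole lies 70° from the dip direction, so the down-dip offset is 807 × cos 70° = 276.01 m.
Depth = down-dip offset × tan(dip) = 276.01 × tan 42° = 276.01 × 0.9004
Depth = 248.52 m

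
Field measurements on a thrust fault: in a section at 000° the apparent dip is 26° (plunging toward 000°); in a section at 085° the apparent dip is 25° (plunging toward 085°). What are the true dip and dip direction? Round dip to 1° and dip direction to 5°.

Represent each trace as a vector plunging at its apparent dip toward its trend (east-north-up frame): v₁ = (0.000, 0.899, -0.438), v₂ = (0.903, 0.079, -0.423).
Cross product v₁ × v₂ gives the pole to the plane: n ∝ (0.345, 0.396, 0.811).
Dip δ = arctan(|n_h|/n_z) = arctan(0.525/0.811) = 32.9°.
The horizontal component of n points toward azimuth atan2(n_x, n_y) = 41°, the dip direction.

true dip 33°, dip direction 040°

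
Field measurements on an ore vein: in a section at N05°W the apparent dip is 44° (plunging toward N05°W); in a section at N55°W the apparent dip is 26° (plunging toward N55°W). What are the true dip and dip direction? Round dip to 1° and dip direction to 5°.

true dip 44°, dip direction 005°

Each apparent-dip line lies in the plane. As unit vectors (x east, y north, z up), v₁ plunges 44°→N05°W and v₂ plunges 26°→N55°W.
Cross product v₁ × v₂ gives the pole to the plane: n ∝ (0.044, 0.484, 0.495).
True dip = arccos(n_z / |n|) = arccos(0.7138) = 44.5°.
The horizontal component of n points toward azimuth atan2(n_x, n_y) = 5°, the dip direction.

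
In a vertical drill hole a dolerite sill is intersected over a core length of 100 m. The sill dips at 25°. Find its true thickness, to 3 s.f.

90.6 m

True thickness t = h · cos(dip) = 100 × cos 25°
t = 100 × 0.9063 = 90.631 m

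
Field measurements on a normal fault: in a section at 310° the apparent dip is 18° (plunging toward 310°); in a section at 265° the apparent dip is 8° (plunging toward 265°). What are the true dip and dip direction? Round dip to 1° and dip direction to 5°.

true dip 19°, dip direction 330°

Represent each trace as a vector plunging at its apparent dip toward its trend (east-north-up frame): v₁ = (-0.729, 0.611, -0.309), v₂ = (-0.986, -0.086, -0.139).
Cross product v₁ × v₂ gives the pole to the plane: n ∝ (-0.112, 0.203, 0.666).
Dip δ = arctan(|n_h|/n_z) = arctan(0.232/0.666) = 19.2°.
Dip direction = azimuth of (n_x, n_y) = atan2(-0.112, 0.203) = 331°.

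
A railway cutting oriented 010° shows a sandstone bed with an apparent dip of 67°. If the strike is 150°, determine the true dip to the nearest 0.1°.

74.7°

β = acute angle between strike 150° and section 010° = 40°.
tan δ = tan α / sin β = tan 67° / sin 40° = 2.3559 / 0.6428 = 3.6651
δ = arctan(3.6651) = 74.74°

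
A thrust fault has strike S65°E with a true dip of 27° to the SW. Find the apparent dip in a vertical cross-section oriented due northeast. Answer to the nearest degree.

Angle between strike (S65°E) and section (due northeast): β = 70°.
tan(apparent dip) = tan 27° · sin 70° = 0.4788
α = arctan(0.4788) = 25.58°

26°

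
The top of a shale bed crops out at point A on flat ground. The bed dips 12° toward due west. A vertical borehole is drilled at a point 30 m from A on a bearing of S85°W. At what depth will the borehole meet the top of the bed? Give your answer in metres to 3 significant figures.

6.35 m

The hole lies 5° from the dip direction, so the down-dip offset is 30 × cos 5° = 29.89 m.
Depth = down-dip offset × tan(dip) = 29.89 × tan 12° = 29.89 × 0.2126
Depth = 6.35 m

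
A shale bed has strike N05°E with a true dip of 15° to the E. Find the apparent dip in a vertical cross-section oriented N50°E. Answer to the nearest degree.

The strike is N05°E and the section trends N50°E; the acute angle between them is β = 45°.
tan α = tan 15° × sin 45° = 0.2679 × 0.7071 = 0.1895
apparent dip = arctan 0.1895 = 10.73°

11°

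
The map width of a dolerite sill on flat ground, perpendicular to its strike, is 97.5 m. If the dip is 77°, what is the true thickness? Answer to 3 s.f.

95.0 m

True thickness t = w · sin(dip) = 97.5 × sin 77°
t = 97.5 × 0.9744 = 95.001 m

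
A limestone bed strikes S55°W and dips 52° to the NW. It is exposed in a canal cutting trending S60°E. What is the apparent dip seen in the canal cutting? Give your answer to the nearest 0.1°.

49.2°

The section lies 65° from the strike.
tan(apparent dip) = tan 52° · sin 65° = 1.1600
apparent dip = arctan 1.1600 = 49.24°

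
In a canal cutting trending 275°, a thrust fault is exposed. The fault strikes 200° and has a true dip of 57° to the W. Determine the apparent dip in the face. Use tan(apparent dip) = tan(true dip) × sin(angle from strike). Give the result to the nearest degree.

56°

The strike is 200° and the section trends 275°; the acute angle between them is β = 75°.
tan α = tan 57° × sin 75° = 1.5399 × 0.9659 = 1.4874
apparent dip = arctan 1.4874 = 56.09°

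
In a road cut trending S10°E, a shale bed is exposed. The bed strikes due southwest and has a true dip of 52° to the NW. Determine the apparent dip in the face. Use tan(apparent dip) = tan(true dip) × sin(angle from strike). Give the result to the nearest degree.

The strike is due southwest and the section trends S10°E; the acute angle between them is β = 55°.
tan α = tan 52° × sin 55° = 1.2799 × 0.8192 = 1.0485
apparent dip = arctan 1.0485 = 46.36°

46°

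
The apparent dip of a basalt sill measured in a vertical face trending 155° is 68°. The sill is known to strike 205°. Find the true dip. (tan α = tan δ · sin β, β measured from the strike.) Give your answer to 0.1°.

The section is 50° from the strike.
tan δ = tan α / sin β = tan 68° / sin 50° = 2.4751 / 0.7660 = 3.2310
δ = arctan(3.2310) = 72.80°

72.8°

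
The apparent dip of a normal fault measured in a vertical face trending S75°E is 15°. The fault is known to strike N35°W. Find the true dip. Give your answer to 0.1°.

The section is 40° from the strike.
tan δ = tan α / sin β = tan 15° / sin 40° = 0.2679 / 0.6428 = 0.4169
true dip = arctan 0.4169 = 22.63°

22.6°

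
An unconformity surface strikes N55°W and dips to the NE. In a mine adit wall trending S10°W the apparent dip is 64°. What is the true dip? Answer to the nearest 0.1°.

66.2°

β = acute angle between strike N55°W and section S10°W = 65°.
tan δ = tan α / sin β = tan 64° / sin 65° = 2.0503 / 0.9063 = 2.2623
δ = arctan(2.2623) = 66.15°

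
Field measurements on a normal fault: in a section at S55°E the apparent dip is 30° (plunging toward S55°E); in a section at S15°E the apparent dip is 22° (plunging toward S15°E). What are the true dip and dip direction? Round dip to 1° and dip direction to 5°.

true dip 30°, dip direction 120°

The two traces are lines in the plane: v₁ = (sin 125°·cos 30°, cos 125°·cos 30°, −sin 30°), v₂ = (sin 165°·cos 22°, cos 165°·cos 22°, −sin 22°).
Cross product v₁ × v₂ gives the pole to the plane: n ∝ (0.262, -0.146, 0.516).
True dip = arccos(n_z / |n|) = arccos(0.8649) = 30.1°.
Dip direction = atan2(0.262, -0.146) = 119° (azimuth of n's horizontal projection).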